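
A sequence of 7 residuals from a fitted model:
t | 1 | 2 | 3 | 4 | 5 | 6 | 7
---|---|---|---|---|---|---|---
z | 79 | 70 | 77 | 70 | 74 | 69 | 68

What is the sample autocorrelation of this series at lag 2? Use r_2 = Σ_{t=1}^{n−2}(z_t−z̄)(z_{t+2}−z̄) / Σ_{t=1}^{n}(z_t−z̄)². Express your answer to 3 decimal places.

0.406

Mean z̄ = (79 + 70 + 77 + 70 + 74 + 69 + 68)/7 = 72.4286
Deviations from mean: 6.5714, -2.4286, 4.5714, -2.4286, 1.5714, -3.4286, -4.4286
Σ(z_t−z̄)(z_{t+2}−z̄) = (30.0408) + (5.8980) + (7.1837) + (8.3265) + (-6.9592) = 44.4898
Denominator Σ(z_t−z̄)² = 109.7143
r_2 = 44.4898 / 109.7143 = 0.406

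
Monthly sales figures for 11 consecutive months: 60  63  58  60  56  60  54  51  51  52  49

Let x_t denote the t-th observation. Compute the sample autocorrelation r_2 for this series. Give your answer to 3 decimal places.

Mean x̄ = (60 + 63 + 58 + 60 + 56 + 60 + 54 + 51 + 51 + 52 + 49)/11 = 55.8182
Numerator Σ_{t=1}^{9}(x_t−x̄)(x_{t+2}−x̄) = 96.5702
Denominator Σ(x_t−x̄)² = 219.6364
r_2 = 96.5702 / 219.6364 = 0.440

0.440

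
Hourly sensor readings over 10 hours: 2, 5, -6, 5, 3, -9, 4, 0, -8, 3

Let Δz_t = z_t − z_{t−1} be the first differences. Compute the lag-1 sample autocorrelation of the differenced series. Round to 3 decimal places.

-0.539

First differences Δz: 3, -11, 11, -2, -12, 13, -4, -8, 11
Mean of differences = 0.1111
Numerator Σ(Δz_t−Δz̄)(Δz_{t+1}−Δz̄) = -414.5679
Denominator Σ(Δz_t−Δz̄)² = 768.8889
r_1(Δz) = -414.5679 / 768.8889 = -0.539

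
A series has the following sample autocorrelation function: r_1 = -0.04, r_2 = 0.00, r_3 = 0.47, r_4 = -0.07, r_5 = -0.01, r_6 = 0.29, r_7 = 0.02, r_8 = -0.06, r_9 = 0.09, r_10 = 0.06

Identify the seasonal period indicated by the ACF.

3

The largest autocorrelation is r_3 = 0.47, with a weaker echo at lag 6 (0.29); the remaining lags stay at or below 0.09.
The dominant spike at lag 3 indicates a seasonal period of 3.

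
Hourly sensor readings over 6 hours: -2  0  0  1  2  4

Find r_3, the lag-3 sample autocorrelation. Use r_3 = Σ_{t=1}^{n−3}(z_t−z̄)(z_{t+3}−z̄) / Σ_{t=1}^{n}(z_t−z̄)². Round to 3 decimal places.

-0.196

Mean z̄ = (-2 + 0 + 0 + 1 + 2 + 4)/6 = 0.8333
Deviations from mean: -2.8333, -0.8333, -0.8333, 0.1667, 1.1667, 3.1667
Σ(z_t−z̄)(z_{t+3}−z̄) = (-0.4722) + (-0.9722) + (-2.6389) = -4.0833
Denominator Σ(z_t−z̄)² = 20.8333
r_3 = -4.0833 / 20.8333 = -0.196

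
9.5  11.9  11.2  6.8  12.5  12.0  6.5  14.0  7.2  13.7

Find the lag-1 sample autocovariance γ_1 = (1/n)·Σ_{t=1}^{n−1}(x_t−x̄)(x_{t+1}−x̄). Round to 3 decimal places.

Mean x̄ = (9.5 + 11.9 + 11.2 + 6.8 + 12.5 + 12.0 + 6.5 + 14.0 + 7.2 + 13.7)/10 = 10.5300
Σ_{t=1}^{9}(x_t−x̄)(x_{t+1}−x̄) = -49.4639
γ_1 = -49.4639 / 10 = -4.946

-4.946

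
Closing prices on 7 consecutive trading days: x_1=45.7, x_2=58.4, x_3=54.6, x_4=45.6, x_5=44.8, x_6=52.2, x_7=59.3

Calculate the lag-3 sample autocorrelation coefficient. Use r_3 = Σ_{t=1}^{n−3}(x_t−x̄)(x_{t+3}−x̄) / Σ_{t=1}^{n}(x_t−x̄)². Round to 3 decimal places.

-0.241

Mean x̄ = (45.7 + 58.4 + 54.6 + 45.6 + 44.8 + 52.2 + 59.3)/7 = 51.5143
Numerator Σ_{t=1}^{4}(x_t−x̄)(x_{t+3}−x̄) = -55.7763
Denominator Σ(x_t−x̄)² = 231.8886
r_3 = -55.7763 / 231.8886 = -0.241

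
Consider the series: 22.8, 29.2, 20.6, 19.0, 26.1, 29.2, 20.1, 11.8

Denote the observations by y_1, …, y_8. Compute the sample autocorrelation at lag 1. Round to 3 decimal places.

Mean ȳ = (22.8 + 29.2 + 20.6 + 19.0 + 26.1 + 29.2 + 20.1 + 11.8)/8 = 22.3500
Deviations from mean: 0.4500, 6.8500, -1.7500, -3.3500, 3.7500, 6.8500, -2.2500, -10.5500
Numerator Σ_{t=1}^{7}(y_t−ȳ)(y_{t+1}−ȳ) = 18.4075
Denominator Σ(y_t−ȳ)² = 238.7600
r_1 = 18.4075 / 238.7600 = 0.077

0.077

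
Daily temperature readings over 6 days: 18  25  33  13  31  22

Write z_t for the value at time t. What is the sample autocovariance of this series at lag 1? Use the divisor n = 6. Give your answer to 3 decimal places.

-30.852

Mean z̄ = (18 + 25 + 33 + 13 + 31 + 22)/6 = 23.6667
Σ_{t=1}^{5}(z_t−z̄)(z_{t+1}−z̄) = -185.1111
γ_1 = -185.1111 / 6 = -30.852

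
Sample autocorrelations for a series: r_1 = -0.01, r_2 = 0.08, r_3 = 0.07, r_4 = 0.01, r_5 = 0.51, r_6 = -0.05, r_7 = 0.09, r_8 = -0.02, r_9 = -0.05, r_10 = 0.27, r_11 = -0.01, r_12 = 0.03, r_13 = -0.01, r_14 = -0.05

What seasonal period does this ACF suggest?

5

The largest autocorrelation is r_5 = 0.51, with a weaker echo at lag 10 (0.27); the remaining lags stay at or below 0.09.
The dominant spike at lag 5 indicates a seasonal period of 5.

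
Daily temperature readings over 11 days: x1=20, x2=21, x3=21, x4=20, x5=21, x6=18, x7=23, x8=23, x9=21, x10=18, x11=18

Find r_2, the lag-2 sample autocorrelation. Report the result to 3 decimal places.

-0.301

Mean x̄ = (20 + 21 + 21 + 20 + 21 + 18 + 23 + 23 + 21 + 18 + 18)/11 = 20.3636
Numerator Σ_{t=1}^{9}(x_t−x̄)(x_{t+2}−x̄) = -9.8099
Denominator Σ(x_t−x̄)² = 32.5455
r_2 = -9.8099 / 32.5455 = -0.301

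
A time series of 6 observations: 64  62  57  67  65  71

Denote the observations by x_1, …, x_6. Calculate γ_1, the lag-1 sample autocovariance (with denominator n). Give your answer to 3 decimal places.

Mean x̄ = (64 + 62 + 57 + 67 + 65 + 71)/6 = 64.3333
Σ_{t=1}^{5}(x_t−x̄)(x_{t+1}−x̄) = 4.5556
γ_1 = 4.5556 / 6 = 0.759

0.759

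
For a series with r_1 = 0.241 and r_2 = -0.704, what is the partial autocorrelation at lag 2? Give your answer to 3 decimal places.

-0.809

φ_{22} = (r_2 − r_1²) / (1 − r_1²)
r_1² = (0.241)² = 0.058081
Numerator = -0.704 − 0.0581 = -0.7621; denominator = 1 − 0.0581 = 0.9419
φ_{22} = -0.7621 / 0.9419 = -0.809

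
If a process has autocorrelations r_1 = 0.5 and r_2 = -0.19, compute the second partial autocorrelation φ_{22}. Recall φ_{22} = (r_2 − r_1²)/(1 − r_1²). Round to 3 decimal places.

φ_{22} = (r_2 − r_1²) / (1 − r_1²)
r_1² = (0.5)² = 0.25
Numerator = -0.19 − 0.2500 = -0.4400; denominator = 1 − 0.2500 = 0.7500
φ_{22} = -0.4400 / 0.7500 = -0.587

-0.587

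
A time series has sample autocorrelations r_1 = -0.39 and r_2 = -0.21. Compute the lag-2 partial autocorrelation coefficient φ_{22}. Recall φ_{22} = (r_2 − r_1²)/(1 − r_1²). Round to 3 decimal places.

-0.427

φ_{22} = (r_2 − r_1²) / (1 − r_1²)
r_1² = (-0.39)² = 0.1521
Numerator = -0.21 − 0.1521 = -0.3621; denominator = 1 − 0.1521 = 0.8479
φ_{22} = -0.3621 / 0.8479 = -0.427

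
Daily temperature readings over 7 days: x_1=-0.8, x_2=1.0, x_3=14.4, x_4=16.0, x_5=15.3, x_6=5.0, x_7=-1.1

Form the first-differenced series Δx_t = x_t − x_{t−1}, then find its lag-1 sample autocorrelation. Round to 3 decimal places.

First differences Δx: 1.8, 13.4, 1.6, -0.7, -10.3, -6.1
Mean of differences = -0.0500
Numerator Σ(Δx_t−Δx̄)(Δx_{t+1}−Δx̄) = 114.6775
Denominator Σ(Δx_t−Δx̄)² = 329.1350
r_1(Δx) = 114.6775 / 329.1350 = 0.348

0.348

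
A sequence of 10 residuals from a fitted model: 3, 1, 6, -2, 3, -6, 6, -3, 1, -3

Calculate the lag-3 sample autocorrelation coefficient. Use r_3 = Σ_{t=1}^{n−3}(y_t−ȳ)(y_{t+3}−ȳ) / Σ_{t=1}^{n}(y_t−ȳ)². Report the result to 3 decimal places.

Mean ȳ = (3 + 1 + 6 − 2 + 3 − 6 + 6 − 3 + 1 − 3)/10 = 0.6000
Numerator Σ_{t=1}^{7}(y_t−ȳ)(y_{t+3}−ȳ) = -85.6800
Denominator Σ(y_t−ȳ)² = 146.4000
r_3 = -85.6800 / 146.4000 = -0.585

-0.585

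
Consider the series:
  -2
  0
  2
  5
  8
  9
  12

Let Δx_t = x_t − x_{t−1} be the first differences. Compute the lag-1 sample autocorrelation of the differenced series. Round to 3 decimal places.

-0.433

First differences Δx: 2, 2, 3, 3, 1, 3
Mean of differences = 2.3333
Numerator Σ(Δx_t−Δx̄)(Δx_{t+1}−Δx̄) = -1.4444
Denominator Σ(Δx_t−Δx̄)² = 3.3333
r_1(Δx) = -1.4444 / 3.3333 = -0.433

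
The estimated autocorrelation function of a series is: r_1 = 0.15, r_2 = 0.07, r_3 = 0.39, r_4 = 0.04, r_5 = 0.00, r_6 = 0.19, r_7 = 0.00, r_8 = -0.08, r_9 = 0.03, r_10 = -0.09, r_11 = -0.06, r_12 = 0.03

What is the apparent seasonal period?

The largest autocorrelation is r_3 = 0.39, with a weaker echo at lag 6 (0.19); the remaining lags stay at or below 0.15.
The dominant spike at lag 3 indicates a seasonal period of 3.

3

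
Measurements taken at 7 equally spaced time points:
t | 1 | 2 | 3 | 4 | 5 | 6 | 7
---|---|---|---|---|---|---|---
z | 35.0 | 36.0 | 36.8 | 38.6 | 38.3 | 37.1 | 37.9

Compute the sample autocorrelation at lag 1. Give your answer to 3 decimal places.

Mean z̄ = (35.0 + 36.0 + 36.8 + 38.6 + 38.3 + 37.1 + 37.9)/7 = 37.1000
Deviations from mean: -2.1000, -1.1000, -0.3000, 1.5000, 1.2000, 0.0000, 0.8000
Σ(z_t−z̄)(z_{t+1}−z̄) = (2.3100) + (0.3300) + (-0.4500) + (1.8000) + (0.0000) + (0.0000) = 3.9900
Denominator Σ(z_t−z̄)² = 10.0400
r_1 = 3.9900 / 10.0400 = 0.397

0.397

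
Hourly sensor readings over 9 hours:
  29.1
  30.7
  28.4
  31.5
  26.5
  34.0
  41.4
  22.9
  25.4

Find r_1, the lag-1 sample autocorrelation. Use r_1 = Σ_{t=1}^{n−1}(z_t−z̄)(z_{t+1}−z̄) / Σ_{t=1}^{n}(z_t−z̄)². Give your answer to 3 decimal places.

-0.110

Mean z̄ = (29.1 + 30.7 + 28.4 + 31.5 + 26.5 + 34.0 + 41.4 + 22.9 + 25.4)/9 = 29.9889
Numerator Σ_{t=1}^{8}(z_t−z̄)(z_{t+1}−z̄) = -26.0201
Denominator Σ(z_t−z̄)² = 235.8889
r_1 = -26.0201 / 235.8889 = -0.110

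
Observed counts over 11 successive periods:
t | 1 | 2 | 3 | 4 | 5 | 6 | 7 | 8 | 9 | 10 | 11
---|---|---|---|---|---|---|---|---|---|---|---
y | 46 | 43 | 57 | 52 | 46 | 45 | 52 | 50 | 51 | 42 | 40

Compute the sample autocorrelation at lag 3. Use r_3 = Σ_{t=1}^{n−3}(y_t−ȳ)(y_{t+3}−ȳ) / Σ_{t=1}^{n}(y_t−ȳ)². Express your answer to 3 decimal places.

-0.227

Mean ȳ = (46 + 43 + 57 + 52 + 46 + 45 + 52 + 50 + 51 + 42 + 40)/11 = 47.6364
Numerator Σ_{t=1}^{8}(y_t−ȳ)(y_{t+3}−ȳ) = -60.5785
Denominator Σ(y_t−ȳ)² = 266.5455
r_3 = -60.5785 / 266.5455 = -0.227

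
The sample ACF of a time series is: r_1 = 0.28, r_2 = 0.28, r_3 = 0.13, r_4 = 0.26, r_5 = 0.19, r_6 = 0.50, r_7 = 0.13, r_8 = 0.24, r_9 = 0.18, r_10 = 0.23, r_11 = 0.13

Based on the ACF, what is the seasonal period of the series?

6

The largest autocorrelation is r_6 = 0.50; the remaining lags stay at or below 0.28.
The dominant spike at lag 6 indicates a seasonal period of 6.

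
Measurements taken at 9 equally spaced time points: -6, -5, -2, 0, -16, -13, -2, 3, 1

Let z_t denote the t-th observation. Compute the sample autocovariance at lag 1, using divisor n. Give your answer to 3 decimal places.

10.632

Mean z̄ = (-6 − 5 − 2 + 0 − 16 − 13 − 2 + 3 + 1)/9 = -4.4444
Σ_{t=1}^{8}(z_t−z̄)(z_{t+1}−z̄) = 95.6914
γ_1 = 95.6914 / 9 = 10.632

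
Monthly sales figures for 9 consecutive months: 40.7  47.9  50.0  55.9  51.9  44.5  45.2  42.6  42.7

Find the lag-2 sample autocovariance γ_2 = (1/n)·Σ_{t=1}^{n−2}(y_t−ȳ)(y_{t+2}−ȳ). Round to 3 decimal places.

Mean ȳ = (40.7 + 47.9 + 50.0 + 55.9 + 51.9 + 44.5 + 45.2 + 42.6 + 42.7)/9 = 46.8222
Σ_{t=1}^{7}(y_t−ȳ)(y_{t+2}−ȳ) = -6.3610
γ_2 = -6.3610 / 9 = -0.707

-0.707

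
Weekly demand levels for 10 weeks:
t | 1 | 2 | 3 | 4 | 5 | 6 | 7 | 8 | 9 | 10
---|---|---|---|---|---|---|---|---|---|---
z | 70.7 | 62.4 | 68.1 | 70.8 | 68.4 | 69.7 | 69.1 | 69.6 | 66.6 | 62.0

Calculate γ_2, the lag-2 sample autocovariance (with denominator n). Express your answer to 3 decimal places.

-1.672

Mean z̄ = (70.7 + 62.4 + 68.1 + 70.8 + 68.4 + 69.7 + 69.1 + 69.6 + 66.6 + 62.0)/10 = 67.7400
Σ_{t=1}^{8}(z_t−z̄)(z_{t+2}−z̄) = -16.7232
γ_2 = -16.7232 / 10 = -1.672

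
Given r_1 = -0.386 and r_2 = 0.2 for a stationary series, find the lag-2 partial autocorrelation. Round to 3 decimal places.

φ_{22} = (r_2 − r_1²) / (1 − r_1²)
r_1² = (-0.386)² = 0.148996
Numerator = 0.2 − 0.1490 = 0.0510; denominator = 1 − 0.1490 = 0.8510
φ_{22} = 0.0510 / 0.8510 = 0.060

0.060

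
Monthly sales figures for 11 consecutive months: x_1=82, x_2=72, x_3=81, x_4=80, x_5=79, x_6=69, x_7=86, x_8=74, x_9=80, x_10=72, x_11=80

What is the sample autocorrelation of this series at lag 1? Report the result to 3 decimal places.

Mean x̄ = (82 + 72 + 81 + 80 + 79 + 69 + 86 + 74 + 80 + 72 + 80)/11 = 77.7273
Numerator Σ_{t=1}^{10}(x_t−x̄)(x_{t+1}−x̄) = -181.5289
Denominator Σ(x_t−x̄)² = 270.1818
r_1 = -181.5289 / 270.1818 = -0.672

-0.672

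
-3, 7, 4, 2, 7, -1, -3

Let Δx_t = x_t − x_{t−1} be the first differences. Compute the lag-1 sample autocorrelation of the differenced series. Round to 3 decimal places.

-0.282

First differences Δx: 10, -3, -2, 5, -8, -2
Mean of differences = 0.0000
Numerator Σ(Δx_t−Δx̄)(Δx_{t+1}−Δx̄) = -58.0000
Denominator Σ(Δx_t−Δx̄)² = 206.0000
r_1(Δx) = -58.0000 / 206.0000 = -0.282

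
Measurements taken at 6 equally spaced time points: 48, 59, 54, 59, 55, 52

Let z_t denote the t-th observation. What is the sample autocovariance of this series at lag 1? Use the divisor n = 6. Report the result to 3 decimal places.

Mean z̄ = (48 + 59 + 54 + 59 + 55 + 52)/6 = 54.5000
Deviations: -6.5000, 4.5000, -0.5000, 4.5000, 0.5000, -2.5000
Σ_{t=1}^{5}(z_t−z̄)(z_{t+1}−z̄) = -32.7500
γ_1 = -32.7500 / 6 = -5.458

-5.458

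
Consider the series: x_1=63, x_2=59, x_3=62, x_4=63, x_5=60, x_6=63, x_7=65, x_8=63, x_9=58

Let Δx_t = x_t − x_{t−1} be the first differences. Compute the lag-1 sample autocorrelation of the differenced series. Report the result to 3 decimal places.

First differences Δx: -4, 3, 1, -3, 3, 2, -2, -5
Mean of differences = -0.6250
Numerator Σ(Δx_t−Δx̄)(Δx_{t+1}−Δx̄) = -6.8906
Denominator Σ(Δx_t−Δx̄)² = 73.8750
r_1(Δx) = -6.8906 / 73.8750 = -0.093

-0.093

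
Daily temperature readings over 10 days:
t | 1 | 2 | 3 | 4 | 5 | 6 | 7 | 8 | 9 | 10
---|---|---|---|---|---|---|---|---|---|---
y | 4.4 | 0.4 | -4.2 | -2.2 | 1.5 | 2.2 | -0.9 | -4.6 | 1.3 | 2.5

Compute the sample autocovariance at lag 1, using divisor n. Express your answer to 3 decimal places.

Mean ȳ = (4.4 + 0.4 − 4.2 − 2.2 + 1.5 + 2.2 − 0.9 − 4.6 + 1.3 + 2.5)/10 = 0.0400
Σ_{t=1}^{9}(y_t−ȳ)(y_{t+1}−ȳ) = 9.0084
γ_1 = 9.0084 / 10 = 0.901

0.901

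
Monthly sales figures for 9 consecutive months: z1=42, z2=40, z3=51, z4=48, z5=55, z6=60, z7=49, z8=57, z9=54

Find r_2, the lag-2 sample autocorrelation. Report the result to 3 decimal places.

0.136

Mean z̄ = (42 + 40 + 51 + 48 + 55 + 60 + 49 + 57 + 54)/9 = 50.6667
Σ(z_t−z̄)(z_{t+2}−z̄) = (-2.8889) + (28.4444) + (1.4444) + (-24.8889) + (-7.2222) + (59.1111) + (-5.5556) = 48.4444
Denominator Σ(z_t−z̄)² = 356.0000
r_2 = 48.4444 / 356.0000 = 0.136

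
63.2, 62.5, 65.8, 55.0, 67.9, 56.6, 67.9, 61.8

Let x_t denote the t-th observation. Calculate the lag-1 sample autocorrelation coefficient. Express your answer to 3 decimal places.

-0.824

Mean x̄ = (63.2 + 62.5 + 65.8 + 55.0 + 67.9 + 56.6 + 67.9 + 61.8)/8 = 62.5875
Σ(x_t−x̄)(x_{t+1}−x̄) = (-0.0536) + (-0.2811) + (-24.3748) + (-40.3086) + (-31.8086) + (-31.8086) + (-4.1836) = -132.8189
Denominator Σ(x_t−x̄)² = 161.1888
r_1 = -132.8189 / 161.1888 = -0.824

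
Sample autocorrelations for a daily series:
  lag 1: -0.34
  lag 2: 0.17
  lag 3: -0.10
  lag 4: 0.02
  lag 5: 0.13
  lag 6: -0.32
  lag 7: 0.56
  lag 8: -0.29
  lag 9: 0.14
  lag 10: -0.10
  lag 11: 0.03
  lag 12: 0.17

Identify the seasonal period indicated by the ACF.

7

The largest autocorrelation is r_7 = 0.56; the remaining lags stay at or below 0.17.
The dominant spike at lag 7 indicates a seasonal period of 7.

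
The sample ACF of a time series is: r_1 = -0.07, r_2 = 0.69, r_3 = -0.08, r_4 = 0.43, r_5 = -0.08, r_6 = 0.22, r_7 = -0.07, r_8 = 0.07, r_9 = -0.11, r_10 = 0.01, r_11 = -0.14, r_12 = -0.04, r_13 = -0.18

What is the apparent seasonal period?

2

The largest autocorrelation is r_2 = 0.69, with weaker echoes at lags 4 (0.43) and 6 (0.22); the remaining lags stay at or below 0.07.
The dominant spike at lag 2 indicates a seasonal period of 2.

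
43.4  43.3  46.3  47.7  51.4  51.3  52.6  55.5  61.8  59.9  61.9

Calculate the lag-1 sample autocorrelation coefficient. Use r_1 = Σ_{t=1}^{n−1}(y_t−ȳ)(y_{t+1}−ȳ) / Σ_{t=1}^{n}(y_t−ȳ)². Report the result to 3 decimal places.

Mean ȳ = (43.4 + 43.3 + 46.3 + 47.7 + 51.4 + 51.3 + 52.6 + 55.5 + 61.8 + 59.9 + 61.9)/11 = 52.2818
Numerator Σ_{t=1}^{10}(y_t−ȳ)(y_{t+1}−ȳ) = 342.9433
Denominator Σ(y_t−ȳ)² = 469.6764
r_1 = 342.9433 / 469.6764 = 0.730

0.730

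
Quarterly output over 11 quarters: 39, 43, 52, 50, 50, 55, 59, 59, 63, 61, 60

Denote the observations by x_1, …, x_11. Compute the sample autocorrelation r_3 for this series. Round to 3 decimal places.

Mean x̄ = (39 + 43 + 52 + 50 + 50 + 55 + 59 + 59 + 63 + 61 + 60)/11 = 53.7273
Numerator Σ_{t=1}^{8}(x_t−x̄)(x_{t+3}−x̄) = 136.5950
Denominator Σ(x_t−x̄)² = 598.1818
r_3 = 136.5950 / 598.1818 = 0.228

0.228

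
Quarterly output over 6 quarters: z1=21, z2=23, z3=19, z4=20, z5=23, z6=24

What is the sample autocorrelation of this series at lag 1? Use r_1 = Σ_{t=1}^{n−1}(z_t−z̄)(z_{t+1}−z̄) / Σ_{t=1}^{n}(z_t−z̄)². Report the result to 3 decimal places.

Mean z̄ = (21 + 23 + 19 + 20 + 23 + 24)/6 = 21.6667
Deviations from mean: -0.6667, 1.3333, -2.6667, -1.6667, 1.3333, 2.3333
Σ(z_t−z̄)(z_{t+1}−z̄) = (-0.8889) + (-3.5556) + (4.4444) + (-2.2222) + (3.1111) = 0.8889
Denominator Σ(z_t−z̄)² = 19.3333
r_1 = 0.8889 / 19.3333 = 0.046

0.046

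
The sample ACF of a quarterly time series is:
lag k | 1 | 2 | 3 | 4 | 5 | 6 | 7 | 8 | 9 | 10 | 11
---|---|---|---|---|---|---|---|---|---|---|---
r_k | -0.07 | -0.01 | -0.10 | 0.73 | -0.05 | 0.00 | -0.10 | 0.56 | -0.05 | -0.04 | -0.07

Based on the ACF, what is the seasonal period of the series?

4

The largest autocorrelation is r_4 = 0.73, with a weaker echo at lag 8 (0.56); the remaining lags stay at or below 0.00.
The dominant spike at lag 4 indicates a seasonal period of 4.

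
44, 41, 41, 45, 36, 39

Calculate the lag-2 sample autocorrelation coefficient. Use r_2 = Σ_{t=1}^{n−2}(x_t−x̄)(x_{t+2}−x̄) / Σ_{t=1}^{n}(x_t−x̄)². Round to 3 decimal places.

Mean x̄ = (44 + 41 + 41 + 45 + 36 + 39)/6 = 41.0000
Deviations from mean: 3.0000, 0.0000, 0.0000, 4.0000, -5.0000, -2.0000
Σ(x_t−x̄)(x_{t+2}−x̄) = (0.0000) + (0.0000) + (0.0000) + (-8.0000) = -8.0000
Denominator Σ(x_t−x̄)² = 54.0000
r_2 = -8.0000 / 54.0000 = -0.148

-0.148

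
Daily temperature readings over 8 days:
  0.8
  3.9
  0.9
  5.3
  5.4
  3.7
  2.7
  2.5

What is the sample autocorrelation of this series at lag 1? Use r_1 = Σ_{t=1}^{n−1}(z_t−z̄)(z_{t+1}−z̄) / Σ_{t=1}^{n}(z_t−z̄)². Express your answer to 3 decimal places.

-0.100

Mean z̄ = (0.8 + 3.9 + 0.9 + 5.3 + 5.4 + 3.7 + 2.7 + 2.5)/8 = 3.1500
Numerator Σ_{t=1}^{7}(z_t−z̄)(z_{t+1}−z̄) = -2.1675
Denominator Σ(z_t−z̄)² = 21.7600
r_1 = -2.1675 / 21.7600 = -0.100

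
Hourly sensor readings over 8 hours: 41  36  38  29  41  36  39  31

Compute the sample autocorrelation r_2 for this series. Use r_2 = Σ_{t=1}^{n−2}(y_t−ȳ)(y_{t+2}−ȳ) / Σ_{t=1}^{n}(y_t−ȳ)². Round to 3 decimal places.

Mean ȳ = (41 + 36 + 38 + 29 + 41 + 36 + 39 + 31)/8 = 36.3750
Deviations from mean: 4.6250, -0.3750, 1.6250, -7.3750, 4.6250, -0.3750, 2.6250, -5.3750
Σ(y_t−ȳ)(y_{t+2}−ȳ) = (7.5156) + (2.7656) + (7.5156) + (2.7656) + (12.1406) + (2.0156) = 34.7188
Denominator Σ(y_t−ȳ)² = 135.8750
r_2 = 34.7188 / 135.8750 = 0.256

0.256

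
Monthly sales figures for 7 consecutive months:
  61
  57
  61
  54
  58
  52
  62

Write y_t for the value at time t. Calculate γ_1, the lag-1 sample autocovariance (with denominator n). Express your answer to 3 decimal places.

Mean ȳ = (61 + 57 + 61 + 54 + 58 + 52 + 62)/7 = 57.8571
Σ_{t=1}^{6}(y_t−ȳ)(y_{t+1}−ȳ) = -43.1633
γ_1 = -43.1633 / 7 = -6.166

-6.166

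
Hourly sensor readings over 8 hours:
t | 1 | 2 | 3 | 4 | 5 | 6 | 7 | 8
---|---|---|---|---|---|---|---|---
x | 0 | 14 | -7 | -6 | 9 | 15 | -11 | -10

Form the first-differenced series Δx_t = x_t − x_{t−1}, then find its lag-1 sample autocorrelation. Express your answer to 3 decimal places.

-0.275

First differences Δx: 14, -21, 1, 15, 6, -26, 1
Mean of differences = -1.4286
Numerator Σ(Δx_t−Δx̄)(Δx_{t+1}−Δx̄) = -429.7551
Denominator Σ(Δx_t−Δx̄)² = 1561.7143
r_1(Δx) = -429.7551 / 1561.7143 = -0.275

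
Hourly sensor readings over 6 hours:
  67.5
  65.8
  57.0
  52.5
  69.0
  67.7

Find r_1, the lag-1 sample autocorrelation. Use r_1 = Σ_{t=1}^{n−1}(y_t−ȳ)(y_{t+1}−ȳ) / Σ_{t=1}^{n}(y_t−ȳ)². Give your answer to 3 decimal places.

Mean ȳ = (67.5 + 65.8 + 57.0 + 52.5 + 69.0 + 67.7)/6 = 63.2500
Deviations from mean: 4.2500, 2.5500, -6.2500, -10.7500, 5.7500, 4.4500
Numerator Σ_{t=1}^{5}(y_t−ȳ)(y_{t+1}−ȳ) = 25.8625
Denominator Σ(y_t−ȳ)² = 232.0550
r_1 = 25.8625 / 232.0550 = 0.111

0.111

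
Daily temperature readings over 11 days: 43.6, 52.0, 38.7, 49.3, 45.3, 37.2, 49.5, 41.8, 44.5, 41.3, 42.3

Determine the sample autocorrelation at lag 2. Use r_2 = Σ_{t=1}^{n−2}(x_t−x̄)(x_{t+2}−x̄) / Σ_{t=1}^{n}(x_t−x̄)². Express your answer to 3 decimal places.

0.149

Mean x̄ = (43.6 + 52.0 + 38.7 + 49.3 + 45.3 + 37.2 + 49.5 + 41.8 + 44.5 + 41.3 + 42.3)/11 = 44.1364
Numerator Σ_{t=1}^{9}(x_t−x̄)(x_{t+2}−x̄) = 31.7346
Denominator Σ(x_t−x̄)² = 213.5855
r_2 = 31.7346 / 213.5855 = 0.149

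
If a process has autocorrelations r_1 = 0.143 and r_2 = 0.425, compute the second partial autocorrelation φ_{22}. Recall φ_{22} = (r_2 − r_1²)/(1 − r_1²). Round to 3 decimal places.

0.413

φ_{22} = (r_2 − r_1²) / (1 − r_1²)
r_1² = (0.143)² = 0.020449
Numerator = 0.425 − 0.0204 = 0.4046; denominator = 1 − 0.0204 = 0.9796
φ_{22} = 0.4046 / 0.9796 = 0.413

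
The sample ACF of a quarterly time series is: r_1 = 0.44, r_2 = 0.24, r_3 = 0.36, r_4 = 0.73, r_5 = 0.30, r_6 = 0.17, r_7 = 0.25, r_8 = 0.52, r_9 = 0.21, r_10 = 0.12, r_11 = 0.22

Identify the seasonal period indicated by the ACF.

The largest autocorrelation is r_4 = 0.73, with a weaker echo at lag 8 (0.52); the remaining lags stay at or below 0.44. The elevated value at lag 1 (0.44), dropping to 0.24 at lag 2, reflects decaying short-term dependence rather than seasonality.
The dominant spike at lag 4 indicates a seasonal period of 4.

4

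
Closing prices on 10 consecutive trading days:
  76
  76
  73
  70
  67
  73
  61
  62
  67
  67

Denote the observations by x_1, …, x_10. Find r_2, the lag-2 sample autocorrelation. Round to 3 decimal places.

0.198

Mean x̄ = (76 + 76 + 73 + 70 + 67 + 73 + 61 + 62 + 67 + 67)/10 = 69.2000
Numerator Σ_{t=1}^{8}(x_t−x̄)(x_{t+2}−x̄) = 50.5200
Denominator Σ(x_t−x̄)² = 255.6000
r_2 = 50.5200 / 255.6000 = 0.198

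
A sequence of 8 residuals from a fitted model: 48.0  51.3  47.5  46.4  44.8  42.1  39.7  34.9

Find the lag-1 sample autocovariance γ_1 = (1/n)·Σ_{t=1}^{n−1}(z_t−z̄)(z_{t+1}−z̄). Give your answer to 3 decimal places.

13.513

Mean z̄ = (48.0 + 51.3 + 47.5 + 46.4 + 44.8 + 42.1 + 39.7 + 34.9)/8 = 44.3375
Deviations: 3.6625, 6.9625, 3.1625, 2.0625, 0.4625, -2.2375, -4.6375, -9.4375
Σ_{t=1}^{7}(z_t−z̄)(z_{t+1}−z̄) = 108.1036
γ_1 = 108.1036 / 8 = 13.513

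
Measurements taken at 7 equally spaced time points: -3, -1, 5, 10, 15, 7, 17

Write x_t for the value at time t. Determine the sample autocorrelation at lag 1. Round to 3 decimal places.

Mean x̄ = (-3 − 1 + 5 + 10 + 15 + 7 + 17)/7 = 7.1429
Deviations from mean: -10.1429, -8.1429, -2.1429, 2.8571, 7.8571, -0.1429, 9.8571
Σ(x_t−x̄)(x_{t+1}−x̄) = (82.5918) + (17.4490) + (-6.1224) + (22.4490) + (-1.1224) + (-1.4082) = 113.8367
Denominator Σ(x_t−x̄)² = 340.8571
r_1 = 113.8367 / 340.8571 = 0.334

0.334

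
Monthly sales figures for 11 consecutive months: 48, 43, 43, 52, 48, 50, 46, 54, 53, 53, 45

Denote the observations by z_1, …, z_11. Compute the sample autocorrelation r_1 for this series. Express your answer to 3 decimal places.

Mean z̄ = (48 + 43 + 43 + 52 + 48 + 50 + 46 + 54 + 53 + 53 + 45)/11 = 48.6364
Numerator Σ_{t=1}^{10}(z_t−z̄)(z_{t+1}−z̄) = 22.2314
Denominator Σ(z_t−z̄)² = 164.5455
r_1 = 22.2314 / 164.5455 = 0.135

0.135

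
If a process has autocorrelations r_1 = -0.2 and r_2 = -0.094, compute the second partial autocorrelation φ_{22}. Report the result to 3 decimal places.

-0.140

φ_{22} = (r_2 − r_1²) / (1 − r_1²)
r_1² = (-0.2)² = 0.04
Numerator = -0.094 − 0.0400 = -0.1340; denominator = 1 − 0.0400 = 0.9600
φ_{22} = -0.1340 / 0.9600 = -0.140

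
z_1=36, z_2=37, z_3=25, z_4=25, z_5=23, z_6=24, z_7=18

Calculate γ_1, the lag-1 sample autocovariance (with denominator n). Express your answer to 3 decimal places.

Mean z̄ = (36 + 37 + 25 + 25 + 23 + 24 + 18)/7 = 26.8571
Σ_{t=1}^{6}(z_t−z̄)(z_{t+1}−z̄) = 120.8367
γ_1 = 120.8367 / 7 = 17.262

17.262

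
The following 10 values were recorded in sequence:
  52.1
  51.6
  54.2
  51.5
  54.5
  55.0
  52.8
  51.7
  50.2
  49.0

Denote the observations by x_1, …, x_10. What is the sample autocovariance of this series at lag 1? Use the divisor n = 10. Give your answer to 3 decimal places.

1.083

Mean x̄ = (52.1 + 51.6 + 54.2 + 51.5 + 54.5 + 55.0 + 52.8 + 51.7 + 50.2 + 49.0)/10 = 52.2600
Σ_{t=1}^{9}(x_t−x̄)(x_{t+1}−x̄) = 10.8324
γ_1 = 10.8324 / 10 = 1.083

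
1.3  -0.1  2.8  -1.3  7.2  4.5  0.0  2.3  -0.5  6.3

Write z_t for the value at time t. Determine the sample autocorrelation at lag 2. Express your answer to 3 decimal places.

Mean z̄ = (1.3 − 0.1 + 2.8 − 1.3 + 7.2 + 4.5 + 0.0 + 2.3 − 0.5 + 6.3)/10 = 2.2500
Numerator Σ_{t=1}^{8}(z_t−z̄)(z_{t+2}−z̄) = -2.0800
Denominator Σ(z_t−z̄)² = 77.9250
r_2 = -2.0800 / 77.9250 = -0.027

-0.027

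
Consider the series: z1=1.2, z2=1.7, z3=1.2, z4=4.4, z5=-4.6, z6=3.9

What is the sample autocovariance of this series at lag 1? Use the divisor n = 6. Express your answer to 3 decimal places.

-5.670

Mean z̄ = (1.2 + 1.7 + 1.2 + 4.4 − 4.6 + 3.9)/6 = 1.3000
Σ_{t=1}^{5}(z_t−z̄)(z_{t+1}−z̄) = -34.0200
γ_1 = -34.0200 / 6 = -5.670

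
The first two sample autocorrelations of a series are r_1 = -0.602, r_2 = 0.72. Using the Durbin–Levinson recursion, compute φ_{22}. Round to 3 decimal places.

φ_{22} = (r_2 − r_1²) / (1 − r_1²)
r_1² = (-0.602)² = 0.362404
Numerator = 0.72 − 0.3624 = 0.3576; denominator = 1 − 0.3624 = 0.6376
φ_{22} = 0.3576 / 0.6376 = 0.561

0.561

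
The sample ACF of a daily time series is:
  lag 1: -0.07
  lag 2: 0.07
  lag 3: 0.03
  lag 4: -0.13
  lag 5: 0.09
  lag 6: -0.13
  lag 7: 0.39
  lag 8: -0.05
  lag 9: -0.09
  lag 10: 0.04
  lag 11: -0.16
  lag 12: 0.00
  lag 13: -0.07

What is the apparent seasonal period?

7

The largest autocorrelation is r_7 = 0.39; the remaining lags stay at or below 0.09.
The dominant spike at lag 7 indicates a seasonal period of 7.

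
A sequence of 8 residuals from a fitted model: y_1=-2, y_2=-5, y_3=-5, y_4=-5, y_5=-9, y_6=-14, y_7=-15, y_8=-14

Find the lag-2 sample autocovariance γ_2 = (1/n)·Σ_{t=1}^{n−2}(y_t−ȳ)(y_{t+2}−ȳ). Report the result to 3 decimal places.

5.949

Mean ȳ = (-2 − 5 − 5 − 5 − 9 − 14 − 15 − 14)/8 = -8.6250
Σ_{t=1}^{6}(y_t−ȳ)(y_{t+2}−ȳ) = 47.5938
γ_2 = 47.5938 / 8 = 5.949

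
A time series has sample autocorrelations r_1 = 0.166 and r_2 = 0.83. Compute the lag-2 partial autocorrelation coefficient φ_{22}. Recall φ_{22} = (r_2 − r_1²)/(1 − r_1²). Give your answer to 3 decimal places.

0.825

φ_{22} = (r_2 − r_1²) / (1 − r_1²)
r_1² = (0.166)² = 0.027556
Numerator = 0.83 − 0.0276 = 0.8024; denominator = 1 − 0.0276 = 0.9724
φ_{22} = 0.8024 / 0.9724 = 0.825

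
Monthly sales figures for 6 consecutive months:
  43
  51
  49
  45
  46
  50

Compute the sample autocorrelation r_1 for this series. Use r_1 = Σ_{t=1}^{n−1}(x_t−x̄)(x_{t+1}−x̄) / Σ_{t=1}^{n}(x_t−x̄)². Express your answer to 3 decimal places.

-0.286

Mean x̄ = (43 + 51 + 49 + 45 + 46 + 50)/6 = 47.3333
Deviations from mean: -4.3333, 3.6667, 1.6667, -2.3333, -1.3333, 2.6667
Σ(x_t−x̄)(x_{t+1}−x̄) = (-15.8889) + (6.1111) + (-3.8889) + (3.1111) + (-3.5556) = -14.1111
Denominator Σ(x_t−x̄)² = 49.3333
r_1 = -14.1111 / 49.3333 = -0.286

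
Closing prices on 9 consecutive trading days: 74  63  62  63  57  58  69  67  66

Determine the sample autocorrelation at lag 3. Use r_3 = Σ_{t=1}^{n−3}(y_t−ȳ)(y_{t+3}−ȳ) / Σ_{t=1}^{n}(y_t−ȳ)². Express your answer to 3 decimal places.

-0.108

Mean ȳ = (74 + 63 + 62 + 63 + 57 + 58 + 69 + 67 + 66)/9 = 64.3333
Σ(y_t−ȳ)(y_{t+3}−ȳ) = (-12.8889) + (9.7778) + (14.7778) + (-6.2222) + (-19.5556) + (-10.5556) = -24.6667
Denominator Σ(y_t−ȳ)² = 228.0000
r_3 = -24.6667 / 228.0000 = -0.108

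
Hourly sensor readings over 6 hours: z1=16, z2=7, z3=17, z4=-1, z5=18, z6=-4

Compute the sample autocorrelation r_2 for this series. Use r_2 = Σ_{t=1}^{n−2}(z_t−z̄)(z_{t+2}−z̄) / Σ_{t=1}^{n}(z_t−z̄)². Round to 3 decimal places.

0.595

Mean z̄ = (16 + 7 + 17 − 1 + 18 − 4)/6 = 8.8333
Σ(z_t−z̄)(z_{t+2}−z̄) = (58.5278) + (18.0278) + (74.8611) + (126.1944) = 277.6111
Denominator Σ(z_t−z̄)² = 466.8333
r_2 = 277.6111 / 466.8333 = 0.595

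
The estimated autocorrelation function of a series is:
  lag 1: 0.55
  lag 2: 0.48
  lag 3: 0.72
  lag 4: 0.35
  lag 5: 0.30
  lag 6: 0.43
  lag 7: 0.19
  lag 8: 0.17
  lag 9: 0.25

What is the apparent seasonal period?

The largest autocorrelation is r_3 = 0.72; the remaining lags stay at or below 0.55. The elevated value at lag 1 (0.55), dropping to 0.48 at lag 2, reflects decaying short-term dependence rather than seasonality.
The dominant spike at lag 3 indicates a seasonal period of 3.

3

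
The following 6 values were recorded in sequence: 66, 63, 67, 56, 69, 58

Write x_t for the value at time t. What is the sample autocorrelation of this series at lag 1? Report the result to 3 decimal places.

Mean x̄ = (66 + 63 + 67 + 56 + 69 + 58)/6 = 63.1667
Deviations from mean: 2.8333, -0.1667, 3.8333, -7.1667, 5.8333, -5.1667
Σ(x_t−x̄)(x_{t+1}−x̄) = (-0.4722) + (-0.6389) + (-27.4722) + (-41.8056) + (-30.1389) = -100.5278
Denominator Σ(x_t−x̄)² = 134.8333
r_1 = -100.5278 / 134.8333 = -0.746

-0.746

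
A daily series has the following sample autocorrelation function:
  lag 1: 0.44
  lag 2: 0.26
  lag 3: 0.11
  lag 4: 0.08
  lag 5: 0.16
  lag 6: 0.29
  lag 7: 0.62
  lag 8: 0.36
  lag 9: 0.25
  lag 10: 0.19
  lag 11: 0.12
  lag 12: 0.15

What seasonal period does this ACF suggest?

The largest autocorrelation is r_7 = 0.62; the remaining lags stay at or below 0.44. The elevated value at lag 1 (0.44), dropping to 0.26 at lag 2, reflects decaying short-term dependence rather than seasonality.
The dominant spike at lag 7 indicates a seasonal period of 7.

7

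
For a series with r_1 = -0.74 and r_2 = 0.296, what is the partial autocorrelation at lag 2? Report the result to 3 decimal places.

φ_{22} = (r_2 − r_1²) / (1 − r_1²)
r_1² = (-0.74)² = 0.5476
Numerator = 0.296 − 0.5476 = -0.2516; denominator = 1 − 0.5476 = 0.4524
φ_{22} = -0.2516 / 0.4524 = -0.556

-0.556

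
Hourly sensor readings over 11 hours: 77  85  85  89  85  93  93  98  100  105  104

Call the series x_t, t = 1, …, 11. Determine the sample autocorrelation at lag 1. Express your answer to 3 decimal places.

0.632

Mean x̄ = (77 + 85 + 85 + 89 + 85 + 93 + 93 + 98 + 100 + 105 + 104)/11 = 92.1818
Numerator Σ_{t=1}^{10}(x_t−x̄)(x_{t+1}−x̄) = 503.0579
Denominator Σ(x_t−x̄)² = 795.6364
r_1 = 503.0579 / 795.6364 = 0.632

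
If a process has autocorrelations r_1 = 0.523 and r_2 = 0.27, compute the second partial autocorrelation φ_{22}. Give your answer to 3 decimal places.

-0.005

φ_{22} = (r_2 − r_1²) / (1 − r_1²)
r_1² = (0.523)² = 0.273529
Numerator = 0.27 − 0.2735 = -0.0035; denominator = 1 − 0.2735 = 0.7265
φ_{22} = -0.0035 / 0.7265 = -0.005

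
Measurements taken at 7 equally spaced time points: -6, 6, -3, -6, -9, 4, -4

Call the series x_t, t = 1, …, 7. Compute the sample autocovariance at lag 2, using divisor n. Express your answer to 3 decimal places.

-5.501

Mean x̄ = (-6 + 6 − 3 − 6 − 9 + 4 − 4)/7 = -2.5714
Deviations: -3.4286, 8.5714, -0.4286, -3.4286, -6.4286, 6.5714, -1.4286
Σ_{t=1}^{5}(x_t−x̄)(x_{t+2}−x̄) = -38.5102
γ_2 = -38.5102 / 7 = -5.501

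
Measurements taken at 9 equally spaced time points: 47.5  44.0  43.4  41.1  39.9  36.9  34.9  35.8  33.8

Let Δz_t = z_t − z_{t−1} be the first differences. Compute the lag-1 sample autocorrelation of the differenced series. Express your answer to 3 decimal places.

First differences Δz: -3.5, -0.6, -2.3, -1.2, -3.0, -2.0, 0.9, -2.0
Mean of differences = -1.7125
Numerator Σ(Δz_t−Δz̄)(Δz_{t+1}−Δz̄) = -4.7352
Denominator Σ(Δz_t−Δz̄)² = 13.6888
r_1(Δz) = -4.7352 / 13.6888 = -0.346

-0.346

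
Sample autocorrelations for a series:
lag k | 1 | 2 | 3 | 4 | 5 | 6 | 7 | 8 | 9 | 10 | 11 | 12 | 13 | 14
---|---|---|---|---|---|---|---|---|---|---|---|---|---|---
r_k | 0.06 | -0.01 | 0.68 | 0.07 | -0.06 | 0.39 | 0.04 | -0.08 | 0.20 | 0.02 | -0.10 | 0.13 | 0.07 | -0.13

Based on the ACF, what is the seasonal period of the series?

3

The largest autocorrelation is r_3 = 0.68, with weaker echoes at lags 6 (0.39) and 9 (0.20); the remaining lags stay at or below 0.13.
The dominant spike at lag 3 indicates a seasonal period of 3.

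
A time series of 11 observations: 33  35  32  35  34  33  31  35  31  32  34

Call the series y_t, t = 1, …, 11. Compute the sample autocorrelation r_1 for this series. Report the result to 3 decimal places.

Mean ȳ = (33 + 35 + 32 + 35 + 34 + 33 + 31 + 35 + 31 + 32 + 34)/11 = 33.1818
Numerator Σ_{t=1}^{10}(y_t−ȳ)(y_{t+1}−ȳ) = -9.2149
Denominator Σ(y_t−ȳ)² = 23.6364
r_1 = -9.2149 / 23.6364 = -0.390

-0.390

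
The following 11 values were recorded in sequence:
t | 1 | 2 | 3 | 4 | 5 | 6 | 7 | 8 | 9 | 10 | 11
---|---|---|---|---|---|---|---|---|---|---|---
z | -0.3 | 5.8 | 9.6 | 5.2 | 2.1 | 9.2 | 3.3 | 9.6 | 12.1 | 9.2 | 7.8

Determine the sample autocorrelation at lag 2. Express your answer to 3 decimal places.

-0.127

Mean z̄ = (-0.3 + 5.8 + 9.6 + 5.2 + 2.1 + 9.2 + 3.3 + 9.6 + 12.1 + 9.2 + 7.8)/11 = 6.6909
Numerator Σ_{t=1}^{9}(z_t−z̄)(z_{t+2}−z̄) = -18.2820
Denominator Σ(z_t−z̄)² = 144.4691
r_2 = -18.2820 / 144.4691 = -0.127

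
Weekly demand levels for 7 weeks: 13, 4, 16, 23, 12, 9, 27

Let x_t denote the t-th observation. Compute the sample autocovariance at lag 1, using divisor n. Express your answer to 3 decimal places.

-8.656

Mean x̄ = (13 + 4 + 16 + 23 + 12 + 9 + 27)/7 = 14.8571
Σ_{t=1}^{6}(x_t−x̄)(x_{t+1}−x̄) = -60.5918
γ_1 = -60.5918 / 7 = -8.656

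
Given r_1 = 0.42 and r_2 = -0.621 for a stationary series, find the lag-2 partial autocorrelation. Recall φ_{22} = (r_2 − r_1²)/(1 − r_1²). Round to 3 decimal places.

φ_{22} = (r_2 − r_1²) / (1 − r_1²)
r_1² = (0.42)² = 0.1764
Numerator = -0.621 − 0.1764 = -0.7974; denominator = 1 − 0.1764 = 0.8236
φ_{22} = -0.7974 / 0.8236 = -0.968

-0.968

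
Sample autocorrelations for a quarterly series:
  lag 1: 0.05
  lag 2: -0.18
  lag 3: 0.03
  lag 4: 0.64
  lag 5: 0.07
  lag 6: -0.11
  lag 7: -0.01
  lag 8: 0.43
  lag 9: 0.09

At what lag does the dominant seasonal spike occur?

The largest autocorrelation is r_4 = 0.64, with a weaker echo at lag 8 (0.43); the remaining lags stay at or below 0.09.
The dominant spike at lag 4 indicates a seasonal period of 4.

4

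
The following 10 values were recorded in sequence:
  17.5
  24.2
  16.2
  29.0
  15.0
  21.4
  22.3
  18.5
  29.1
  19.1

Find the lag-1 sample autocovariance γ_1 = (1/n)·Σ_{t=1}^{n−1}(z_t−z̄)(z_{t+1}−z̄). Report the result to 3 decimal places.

Mean z̄ = (17.5 + 24.2 + 16.2 + 29.0 + 15.0 + 21.4 + 22.3 + 18.5 + 29.1 + 19.1)/10 = 21.2300
Σ_{t=1}^{9}(z_t−z̄)(z_{t+1}−z̄) = -155.5539
γ_1 = -155.5539 / 10 = -15.555

-15.555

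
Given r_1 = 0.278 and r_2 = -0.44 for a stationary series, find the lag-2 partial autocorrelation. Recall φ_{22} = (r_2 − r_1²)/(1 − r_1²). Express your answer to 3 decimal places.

-0.561

φ_{22} = (r_2 − r_1²) / (1 − r_1²)
r_1² = (0.278)² = 0.077284
Numerator = -0.44 − 0.0773 = -0.5173; denominator = 1 − 0.0773 = 0.9227
φ_{22} = -0.5173 / 0.9227 = -0.561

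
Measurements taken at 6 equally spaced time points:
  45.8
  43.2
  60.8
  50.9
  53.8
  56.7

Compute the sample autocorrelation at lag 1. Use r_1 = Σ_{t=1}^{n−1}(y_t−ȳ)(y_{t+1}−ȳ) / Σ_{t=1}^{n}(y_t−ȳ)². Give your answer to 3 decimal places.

-0.118

Mean ȳ = (45.8 + 43.2 + 60.8 + 50.9 + 53.8 + 56.7)/6 = 51.8667
Σ(y_t−ȳ)(y_{t+1}−ȳ) = (52.5778) + (-77.4222) + (-8.6356) + (-1.8689) + (9.3444) = -26.0044
Denominator Σ(y_t−ȳ)² = 219.7533
r_1 = -26.0044 / 219.7533 = -0.118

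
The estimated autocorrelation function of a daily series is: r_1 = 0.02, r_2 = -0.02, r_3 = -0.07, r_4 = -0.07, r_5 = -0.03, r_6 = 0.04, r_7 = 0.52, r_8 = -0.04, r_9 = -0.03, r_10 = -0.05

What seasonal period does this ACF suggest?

The largest autocorrelation is r_7 = 0.52; the remaining lags stay at or below 0.04.
The dominant spike at lag 7 indicates a seasonal period of 7.

7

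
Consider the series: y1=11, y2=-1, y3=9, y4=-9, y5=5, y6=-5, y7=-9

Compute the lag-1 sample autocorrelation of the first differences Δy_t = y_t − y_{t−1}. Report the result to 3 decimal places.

-0.832

First differences Δy: -12, 10, -18, 14, -10, -4
Mean of differences = -3.3333
Numerator Σ(Δy_t−Δȳ)(Δy_{t+1}−Δȳ) = -676.4444
Denominator Σ(Δy_t−Δȳ)² = 813.3333
r_1(Δy) = -676.4444 / 813.3333 = -0.832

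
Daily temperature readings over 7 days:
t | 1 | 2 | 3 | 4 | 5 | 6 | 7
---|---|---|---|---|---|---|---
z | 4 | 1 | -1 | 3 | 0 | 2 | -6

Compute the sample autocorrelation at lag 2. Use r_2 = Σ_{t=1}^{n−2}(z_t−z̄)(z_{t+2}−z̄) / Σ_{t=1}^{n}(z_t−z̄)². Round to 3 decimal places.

Mean z̄ = (4 + 1 − 1 + 3 + 0 + 2 − 6)/7 = 0.4286
Σ(z_t−z̄)(z_{t+2}−z̄) = (-5.1020) + (1.4694) + (0.6122) + (4.0408) + (2.7551) = 3.7755
Denominator Σ(z_t−z̄)² = 65.7143
r_2 = 3.7755 / 65.7143 = 0.057

0.057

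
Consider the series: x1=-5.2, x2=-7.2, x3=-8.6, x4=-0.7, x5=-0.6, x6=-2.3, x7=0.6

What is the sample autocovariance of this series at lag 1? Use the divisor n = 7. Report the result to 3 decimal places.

Mean x̄ = (-5.2 − 7.2 − 8.6 − 0.7 − 0.6 − 2.3 + 0.6)/7 = -3.4286
Deviations: -1.7714, -3.7714, -5.1714, 2.7286, 2.8286, 1.1286, 4.0286
Σ_{t=1}^{6}(x_t−x̄)(x_{t+1}−x̄) = 27.5306
γ_1 = 27.5306 / 7 = 3.933

3.933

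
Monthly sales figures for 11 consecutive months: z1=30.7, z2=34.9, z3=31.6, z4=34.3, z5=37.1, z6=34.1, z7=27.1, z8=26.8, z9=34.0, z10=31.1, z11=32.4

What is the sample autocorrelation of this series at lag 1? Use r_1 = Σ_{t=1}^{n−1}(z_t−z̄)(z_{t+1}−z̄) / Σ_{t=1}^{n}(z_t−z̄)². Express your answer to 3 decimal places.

0.183

Mean z̄ = (30.7 + 34.9 + 31.6 + 34.3 + 37.1 + 34.1 + 27.1 + 26.8 + 34.0 + 31.1 + 32.4)/11 = 32.1909
Numerator Σ_{t=1}^{10}(z_t−z̄)(z_{t+1}−z̄) = 18.6108
Denominator Σ(z_t−z̄)² = 101.5891
r_1 = 18.6108 / 101.5891 = 0.183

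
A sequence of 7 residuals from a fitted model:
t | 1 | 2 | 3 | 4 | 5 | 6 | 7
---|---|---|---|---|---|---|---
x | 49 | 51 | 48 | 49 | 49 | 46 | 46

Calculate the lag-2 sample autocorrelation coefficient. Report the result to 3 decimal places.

Mean x̄ = (49 + 51 + 48 + 49 + 49 + 46 + 46)/7 = 48.2857
Deviations from mean: 0.7143, 2.7143, -0.2857, 0.7143, 0.7143, -2.2857, -2.2857
Σ(x_t−x̄)(x_{t+2}−x̄) = (-0.2041) + (1.9388) + (-0.2041) + (-1.6327) + (-1.6327) = -1.7347
Denominator Σ(x_t−x̄)² = 19.4286
r_2 = -1.7347 / 19.4286 = -0.089

-0.089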